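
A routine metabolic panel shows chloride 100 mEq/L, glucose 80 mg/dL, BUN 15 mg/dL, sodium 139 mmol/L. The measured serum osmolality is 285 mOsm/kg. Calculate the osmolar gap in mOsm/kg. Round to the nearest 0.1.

Calculated osmolality = 2·Na + glucose/18 + BUN/2.8
= 2·139 + 80/18 + 15/2.8
= 278 + 4.44 + 5.36
= 287.8 mOsm/kg ≈ 287.8 mOsm/kg
Osmolar gap = measured − calculated = 285 − 287.8 = -2.8 mOsm/kg

-2.8 mOsm/kg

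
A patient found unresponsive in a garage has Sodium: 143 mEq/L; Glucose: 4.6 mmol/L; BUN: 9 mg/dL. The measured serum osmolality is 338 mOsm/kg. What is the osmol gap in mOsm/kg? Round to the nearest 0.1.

44.2 mOsm/kg

Calculated osmolality = 2·Na + glucose + BUN/2.8
= 2·143 + 4.6 + 9/2.8
= 286 + 4.60 + 3.21
= 293.81 mOsm/kg ≈ 293.8 mOsm/kg
Osmolar gap = measured − calculated = 338 − 293.8 = 44.2 mOsm/kg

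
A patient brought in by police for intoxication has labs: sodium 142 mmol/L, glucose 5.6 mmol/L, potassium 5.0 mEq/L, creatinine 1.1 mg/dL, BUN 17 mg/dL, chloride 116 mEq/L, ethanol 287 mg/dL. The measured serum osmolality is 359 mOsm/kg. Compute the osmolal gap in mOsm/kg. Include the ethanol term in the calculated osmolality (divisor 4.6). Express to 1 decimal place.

0.9 mOsm/kg

Calculated osmolality = 2·Na + glucose + BUN/2.8 + ethanol/4.6
= 2·142 + 5.6 + 17/2.8 + 287/4.6
= 284 + 5.60 + 6.07 + 62.39
= 358.06 mOsm/kg ≈ 358.1 mOsm/kg
Osmolar gap = measured − calculated = 359 − 358.1 = 0.9 mOsm/kg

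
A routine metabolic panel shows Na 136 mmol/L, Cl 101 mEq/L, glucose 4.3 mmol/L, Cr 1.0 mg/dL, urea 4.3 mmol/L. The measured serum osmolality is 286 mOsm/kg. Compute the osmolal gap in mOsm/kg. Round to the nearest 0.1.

Calculated osmolality = 2·Na + glucose + urea
= 2·136 + 4.3 + 4.3
= 272 + 4.30 + 4.30
= 280.6 mOsm/kg ≈ 280.6 mOsm/kg
Osmolar gap = measured − calculated = 286 − 280.6 = 5.4 mOsm/kg

5.4 mOsm/kg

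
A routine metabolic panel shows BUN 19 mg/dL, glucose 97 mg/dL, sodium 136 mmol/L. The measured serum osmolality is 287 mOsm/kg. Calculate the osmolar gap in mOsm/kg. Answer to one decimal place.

2.8 mOsm/kg

Calculated osmolality = 2·Na + glucose/18 + BUN/2.8
= 2·136 + 97/18 + 19/2.8
= 272 + 5.39 + 6.79
= 284.18 mOsm/kg ≈ 284.2 mOsm/kg
Osmolar gap = measured − calculated = 287 − 284.2 = 2.8 mOsm/kg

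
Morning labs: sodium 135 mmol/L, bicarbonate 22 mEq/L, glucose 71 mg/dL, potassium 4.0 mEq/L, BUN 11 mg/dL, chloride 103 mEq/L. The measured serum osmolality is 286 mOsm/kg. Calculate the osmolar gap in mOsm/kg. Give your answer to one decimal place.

8.1 mOsm/kg

Calculated osmolality = 2·Na + glucose/18 + BUN/2.8
= 2·135 + 71/18 + 11/2.8
= 270 + 3.94 + 3.93
= 277.87 mOsm/kg ≈ 277.9 mOsm/kg
Osmolar gap = measured − calculated = 286 − 277.9 = 8.1 mOsm/kg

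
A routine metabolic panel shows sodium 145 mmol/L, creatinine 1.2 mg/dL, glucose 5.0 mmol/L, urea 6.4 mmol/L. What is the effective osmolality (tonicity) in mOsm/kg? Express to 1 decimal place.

295.0 mOsm/kg

Effective osmolality excludes urea (freely permeant across cell membranes):
2·Na + glucose
= 2·145 + 5
= 290 + 5
= 295 mOsm/kg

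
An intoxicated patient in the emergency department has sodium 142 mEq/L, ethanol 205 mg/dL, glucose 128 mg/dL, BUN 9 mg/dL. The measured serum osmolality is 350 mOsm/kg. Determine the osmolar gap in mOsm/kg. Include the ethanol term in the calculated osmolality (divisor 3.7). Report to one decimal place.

Calculated osmolality = 2·Na + glucose/18 + BUN/2.8 + ethanol/3.7
= 2·142 + 128/18 + 9/2.8 + 205/3.7
= 284 + 7.11 + 3.21 + 55.41
= 349.73 mOsm/kg ≈ 349.7 mOsm/kg
Osmolar gap = measured − calculated = 350 − 349.7 = 0.3 mOsm/kg

0.3 mOsm/kg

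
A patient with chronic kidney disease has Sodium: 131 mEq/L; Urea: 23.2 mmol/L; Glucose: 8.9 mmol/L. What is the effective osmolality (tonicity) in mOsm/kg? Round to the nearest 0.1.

Effective osmolality excludes urea (freely permeant across cell membranes):
2·Na + glucose
= 2·131 + 8.9
= 262 + 8.9
= 270.9 mOsm/kg

270.9 mOsm/kg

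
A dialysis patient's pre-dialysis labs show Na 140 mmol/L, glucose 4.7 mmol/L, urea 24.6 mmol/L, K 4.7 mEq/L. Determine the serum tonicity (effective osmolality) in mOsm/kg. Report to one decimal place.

Effective osmolality excludes urea (freely permeant across cell membranes):
2·Na + glucose
= 2·140 + 4.7
= 280 + 4.7
= 284.7 mOsm/kg

284.7 mOsm/kg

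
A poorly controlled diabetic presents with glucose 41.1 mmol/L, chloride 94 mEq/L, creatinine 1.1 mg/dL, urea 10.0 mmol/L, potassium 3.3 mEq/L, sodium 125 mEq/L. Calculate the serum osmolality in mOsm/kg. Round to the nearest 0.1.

301.1 mOsm/kg

Calculated osmolality = 2·Na + glucose + urea
= 2·125 + 41.1 + 10
= 250 + 41.10 + 10
= 301.1 mOsm/kg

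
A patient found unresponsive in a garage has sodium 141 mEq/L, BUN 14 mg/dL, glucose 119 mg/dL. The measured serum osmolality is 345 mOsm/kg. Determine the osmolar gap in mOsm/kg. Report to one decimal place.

51.4 mOsm/kg

Calculated osmolality = 2·Na + glucose/18 + BUN/2.8
= 2·141 + 119/18 + 14/2.8
= 282 + 6.61 + 5
= 293.61 mOsm/kg ≈ 293.6 mOsm/kg
Osmolar gap = measured − calculated = 345 − 293.6 = 51.4 mOsm/kg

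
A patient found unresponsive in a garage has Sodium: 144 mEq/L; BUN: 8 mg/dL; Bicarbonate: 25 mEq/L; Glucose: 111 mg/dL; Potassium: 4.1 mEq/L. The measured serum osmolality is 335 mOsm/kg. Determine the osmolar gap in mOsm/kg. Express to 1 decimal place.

Calculated osmolality = 2·Na + glucose/18 + BUN/2.8
= 2·144 + 111/18 + 8/2.8
= 288 + 6.17 + 2.86
= 297.03 mOsm/kg ≈ 297.0 mOsm/kg
Osmolar gap = measured − calculated = 335 − 297.0 = 38.0 mOsm/kg

38.0 mOsm/kg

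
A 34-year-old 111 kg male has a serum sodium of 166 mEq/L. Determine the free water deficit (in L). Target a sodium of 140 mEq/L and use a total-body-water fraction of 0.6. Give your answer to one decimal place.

TBW = 0.6 · 111 = 66.6 L
Free water deficit = TBW · (Na/140 − 1)
= 66.6 · (166/140 − 1)
= 66.6 · 0.1857
= 12.37 L

12.4 L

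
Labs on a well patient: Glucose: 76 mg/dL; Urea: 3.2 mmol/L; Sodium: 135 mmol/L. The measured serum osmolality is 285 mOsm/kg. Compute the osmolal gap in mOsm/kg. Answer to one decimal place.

7.6 mOsm/kg

Calculated osmolality = 2·Na + glucose/18 + urea
= 2·135 + 76/18 + 3.2
= 270 + 4.22 + 3.20
= 277.42 mOsm/kg ≈ 277.4 mOsm/kg
Osmolar gap = measured − calculated = 285 − 277.4 = 7.6 mOsm/kg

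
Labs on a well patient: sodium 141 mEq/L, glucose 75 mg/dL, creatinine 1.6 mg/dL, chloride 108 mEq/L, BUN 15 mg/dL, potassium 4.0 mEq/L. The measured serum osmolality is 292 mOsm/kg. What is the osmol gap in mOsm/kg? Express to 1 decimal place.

Calculated osmolality = 2·Na + glucose/18 + BUN/2.8
= 2·141 + 75/18 + 15/2.8
= 282 + 4.17 + 5.36
= 291.53 mOsm/kg ≈ 291.5 mOsm/kg
Osmolar gap = measured − calculated = 292 − 291.5 = 0.5 mOsm/kg

0.5 mOsm/kg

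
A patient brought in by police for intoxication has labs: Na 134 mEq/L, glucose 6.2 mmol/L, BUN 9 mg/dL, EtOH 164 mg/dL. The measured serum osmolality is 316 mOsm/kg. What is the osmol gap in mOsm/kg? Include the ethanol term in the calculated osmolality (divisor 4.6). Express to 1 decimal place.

2.9 mOsm/kg

Calculated osmolality = 2·Na + glucose + BUN/2.8 + ethanol/4.6
= 2·134 + 6.2 + 9/2.8 + 164/4.6
= 268 + 6.20 + 3.21 + 35.65
= 313.06 mOsm/kg ≈ 313.1 mOsm/kg
Osmolar gap = measured − calculated = 316 − 313.1 = 2.9 mOsm/kg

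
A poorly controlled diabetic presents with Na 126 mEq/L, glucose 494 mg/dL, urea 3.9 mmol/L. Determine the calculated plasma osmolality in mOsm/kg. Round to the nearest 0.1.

283.3 mOsm/kg

Calculated osmolality = 2·Na + glucose/18 + urea
= 2·126 + 494/18 + 3.9
= 252 + 27.44 + 3.90
= 283.34 mOsm/kg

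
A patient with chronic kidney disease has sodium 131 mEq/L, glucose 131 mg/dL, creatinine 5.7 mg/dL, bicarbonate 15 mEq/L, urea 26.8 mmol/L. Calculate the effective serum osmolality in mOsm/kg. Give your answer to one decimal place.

269.3 mOsm/kg

Effective osmolality excludes urea (freely permeant across cell membranes):
2·Na + glucose/18
= 2·131 + 131/18
= 262 + 7.28
= 269.28 mOsm/kg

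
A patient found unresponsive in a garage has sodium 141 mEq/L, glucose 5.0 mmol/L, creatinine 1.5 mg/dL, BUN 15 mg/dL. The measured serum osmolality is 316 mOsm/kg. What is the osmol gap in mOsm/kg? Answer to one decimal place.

Calculated osmolality = 2·Na + glucose + BUN/2.8
= 2·141 + 5 + 15/2.8
= 282 + 5 + 5.36
= 292.36 mOsm/kg ≈ 292.4 mOsm/kg
Osmolar gap = measured − calculated = 316 − 292.4 = 23.6 mOsm/kg

23.6 mOsm/kg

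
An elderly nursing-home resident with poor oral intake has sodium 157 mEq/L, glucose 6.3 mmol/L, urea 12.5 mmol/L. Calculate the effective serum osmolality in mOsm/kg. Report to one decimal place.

Effective osmolality excludes urea (freely permeant across cell membranes):
2·Na + glucose
= 2·157 + 6.3
= 314 + 6.3
= 320.3 mOsm/kg

320.3 mOsm/kg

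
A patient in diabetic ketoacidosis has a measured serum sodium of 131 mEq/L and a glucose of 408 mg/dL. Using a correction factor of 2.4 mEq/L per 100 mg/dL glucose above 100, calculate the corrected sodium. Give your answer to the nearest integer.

Corrected Na = measured Na + 2.4 · (glucose − 100)/100
= 131 + 2.4 · (408 − 100)/100
= 131 + 7.4
= 138.4 mEq/L

138 mEq/L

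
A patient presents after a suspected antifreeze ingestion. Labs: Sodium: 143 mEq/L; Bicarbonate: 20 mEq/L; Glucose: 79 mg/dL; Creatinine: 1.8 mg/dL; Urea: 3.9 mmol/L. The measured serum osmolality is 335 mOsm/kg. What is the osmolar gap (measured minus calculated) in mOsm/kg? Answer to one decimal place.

40.7 mOsm/kg

Calculated osmolality = 2·Na + glucose/18 + urea
= 2·143 + 79/18 + 3.9
= 286 + 4.39 + 3.90
= 294.29 mOsm/kg ≈ 294.3 mOsm/kg
Osmolar gap = measured − calculated = 335 − 294.3 = 40.7 mOsm/kg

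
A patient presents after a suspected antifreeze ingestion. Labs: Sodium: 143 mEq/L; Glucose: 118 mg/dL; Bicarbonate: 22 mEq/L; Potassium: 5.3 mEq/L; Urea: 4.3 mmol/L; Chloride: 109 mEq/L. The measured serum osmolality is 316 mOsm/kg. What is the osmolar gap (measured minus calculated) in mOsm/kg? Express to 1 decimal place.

19.1 mOsm/kg

Calculated osmolality = 2·Na + glucose/18 + urea
= 2·143 + 118/18 + 4.3
= 286 + 6.56 + 4.30
= 296.86 mOsm/kg ≈ 296.9 mOsm/kg
Osmolar gap = measured − calculated = 316 − 296.9 = 19.1 mOsm/kg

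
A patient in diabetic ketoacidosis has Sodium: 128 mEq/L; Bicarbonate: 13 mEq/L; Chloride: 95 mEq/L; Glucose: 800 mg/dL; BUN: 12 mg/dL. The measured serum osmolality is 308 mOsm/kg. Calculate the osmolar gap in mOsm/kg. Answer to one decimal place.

Calculated osmolality = 2·Na + glucose/18 + BUN/2.8
= 2·128 + 800/18 + 12/2.8
= 256 + 44.44 + 4.29
= 304.73 mOsm/kg ≈ 304.7 mOsm/kg
Osmolar gap = measured − calculated = 308 − 304.7 = 3.3 mOsm/kg

3.3 mOsm/kg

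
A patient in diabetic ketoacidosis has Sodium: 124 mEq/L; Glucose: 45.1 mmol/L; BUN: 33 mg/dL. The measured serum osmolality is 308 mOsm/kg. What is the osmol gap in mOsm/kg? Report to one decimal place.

Calculated osmolality = 2·Na + glucose + BUN/2.8
= 2·124 + 45.1 + 33/2.8
= 248 + 45.10 + 11.79
= 304.89 mOsm/kg ≈ 304.9 mOsm/kg
Osmolar gap = measured − calculated = 308 − 304.9 = 3.1 mOsm/kg

3.1 mOsm/kg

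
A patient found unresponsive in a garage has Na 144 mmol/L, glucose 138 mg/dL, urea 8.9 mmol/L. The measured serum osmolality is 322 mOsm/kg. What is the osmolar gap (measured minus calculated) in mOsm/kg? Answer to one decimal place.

17.4 mOsm/kg

Calculated osmolality = 2·Na + glucose/18 + urea
= 2·144 + 138/18 + 8.9
= 288 + 7.67 + 8.90
= 304.57 mOsm/kg ≈ 304.6 mOsm/kg
Osmolar gap = measured − calculated = 322 − 304.6 = 17.4 mOsm/kg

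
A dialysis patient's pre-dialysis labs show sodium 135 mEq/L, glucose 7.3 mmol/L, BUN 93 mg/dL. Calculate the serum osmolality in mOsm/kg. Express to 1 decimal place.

Calculated osmolality = 2·Na + glucose + BUN/2.8
= 2·135 + 7.3 + 93/2.8
= 270 + 7.30 + 33.21
= 310.51 mOsm/kg

310.5 mOsm/kg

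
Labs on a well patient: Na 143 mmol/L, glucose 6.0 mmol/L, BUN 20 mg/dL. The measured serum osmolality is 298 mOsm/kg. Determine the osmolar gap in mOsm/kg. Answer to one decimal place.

Calculated osmolality = 2·Na + glucose + BUN/2.8
= 2·143 + 6 + 20/2.8
= 286 + 6 + 7.14
= 299.14 mOsm/kg ≈ 299.1 mOsm/kg
Osmolar gap = measured − calculated = 298 − 299.1 = -1.1 mOsm/kg

-1.1 mOsm/kg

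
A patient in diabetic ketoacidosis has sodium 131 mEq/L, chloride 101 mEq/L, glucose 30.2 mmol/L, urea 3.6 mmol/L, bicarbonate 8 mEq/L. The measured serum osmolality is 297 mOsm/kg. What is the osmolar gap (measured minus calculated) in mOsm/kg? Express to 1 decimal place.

Calculated osmolality = 2·Na + glucose + urea
= 2·131 + 30.2 + 3.6
= 262 + 30.20 + 3.60
= 295.8 mOsm/kg ≈ 295.8 mOsm/kg
Osmolar gap = measured − calculated = 297 − 295.8 = 1.2 mOsm/kg

1.2 mOsm/kg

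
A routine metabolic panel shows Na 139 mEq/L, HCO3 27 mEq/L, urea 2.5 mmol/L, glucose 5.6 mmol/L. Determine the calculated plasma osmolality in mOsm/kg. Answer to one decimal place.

Calculated osmolality = 2·Na + glucose + urea
= 2·139 + 5.6 + 2.5
= 278 + 5.60 + 2.50
= 286.1 mOsm/kg

286.1 mOsm/kg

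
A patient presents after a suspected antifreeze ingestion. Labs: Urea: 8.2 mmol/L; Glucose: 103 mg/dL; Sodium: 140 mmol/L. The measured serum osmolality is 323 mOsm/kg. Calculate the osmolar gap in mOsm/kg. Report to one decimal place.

29.1 mOsm/kg

Calculated osmolality = 2·Na + glucose/18 + urea
= 2·140 + 103/18 + 8.2
= 280 + 5.72 + 8.20
= 293.92 mOsm/kg ≈ 293.9 mOsm/kg
Osmolar gap = measured − calculated = 323 − 293.9 = 29.1 mOsm/kg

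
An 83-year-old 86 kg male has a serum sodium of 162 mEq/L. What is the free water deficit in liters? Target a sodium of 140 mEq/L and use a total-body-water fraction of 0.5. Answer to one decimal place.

TBW = 0.5 · 86 = 43 L
Free water deficit = TBW · (Na/140 − 1)
= 43 · (162/140 − 1)
= 43 · 0.1571
= 6.76 L

6.8 L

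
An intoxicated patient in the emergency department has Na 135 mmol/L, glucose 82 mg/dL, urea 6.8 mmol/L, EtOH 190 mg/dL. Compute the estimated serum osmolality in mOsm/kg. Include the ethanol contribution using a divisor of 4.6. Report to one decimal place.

322.7 mOsm/kg

Calculated osmolality = 2·Na + glucose/18 + urea + ethanol/4.6
= 2·135 + 82/18 + 6.8 + 190/4.6
= 270 + 4.56 + 6.80 + 41.30
= 322.66 mOsm/kg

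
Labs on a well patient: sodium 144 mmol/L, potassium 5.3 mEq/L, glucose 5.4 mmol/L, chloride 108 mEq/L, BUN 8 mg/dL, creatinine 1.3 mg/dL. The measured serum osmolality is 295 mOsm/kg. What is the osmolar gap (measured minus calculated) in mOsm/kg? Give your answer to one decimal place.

-1.3 mOsm/kg

Calculated osmolality = 2·Na + glucose + BUN/2.8
= 2·144 + 5.4 + 8/2.8
= 288 + 5.40 + 2.86
= 296.26 mOsm/kg ≈ 296.3 mOsm/kg
Osmolar gap = measured − calculated = 295 − 296.3 = -1.3 mOsm/kg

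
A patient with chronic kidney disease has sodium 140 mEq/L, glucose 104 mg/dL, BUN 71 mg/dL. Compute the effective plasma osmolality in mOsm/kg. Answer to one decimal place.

285.8 mOsm/kg

Effective osmolality excludes urea (freely permeant across cell membranes):
2·Na + glucose/18
= 2·140 + 104/18
= 280 + 5.78
= 285.78 mOsm/kg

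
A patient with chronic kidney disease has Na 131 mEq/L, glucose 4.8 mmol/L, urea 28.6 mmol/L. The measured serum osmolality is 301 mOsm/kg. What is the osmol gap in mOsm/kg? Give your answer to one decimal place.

5.6 mOsm/kg

Calculated osmolality = 2·Na + glucose + urea
= 2·131 + 4.8 + 28.6
= 262 + 4.80 + 28.60
= 295.4 mOsm/kg ≈ 295.4 mOsm/kg
Osmolar gap = measured − calculated = 301 − 295.4 = 5.6 mOsm/kg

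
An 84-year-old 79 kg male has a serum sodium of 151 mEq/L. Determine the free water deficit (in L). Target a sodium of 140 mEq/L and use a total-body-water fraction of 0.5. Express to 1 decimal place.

3.1 L

TBW = 0.5 · 79 = 39.5 L
Free water deficit = TBW · (Na/140 − 1)
= 39.5 · (151/140 − 1)
= 39.5 · 0.0786
= 3.1 L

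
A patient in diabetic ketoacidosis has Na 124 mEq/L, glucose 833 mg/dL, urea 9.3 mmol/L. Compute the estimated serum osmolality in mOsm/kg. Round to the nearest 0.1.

Calculated osmolality = 2·Na + glucose/18 + urea
= 2·124 + 833/18 + 9.3
= 248 + 46.28 + 9.30
= 303.58 mOsm/kg

303.6 mOsm/kg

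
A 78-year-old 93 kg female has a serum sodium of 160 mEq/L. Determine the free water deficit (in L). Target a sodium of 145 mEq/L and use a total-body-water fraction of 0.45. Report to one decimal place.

TBW = 0.45 · 93 = 41.85 L
Free water deficit = TBW · (Na/145 − 1)
= 41.85 · (160/145 − 1)
= 41.85 · 0.1034
= 4.33 L

4.3 L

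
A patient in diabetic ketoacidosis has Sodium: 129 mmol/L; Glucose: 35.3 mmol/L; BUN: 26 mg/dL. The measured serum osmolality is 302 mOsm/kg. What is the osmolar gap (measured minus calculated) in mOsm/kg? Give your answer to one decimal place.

Calculated osmolality = 2·Na + glucose + BUN/2.8
= 2·129 + 35.3 + 26/2.8
= 258 + 35.30 + 9.29
= 302.59 mOsm/kg ≈ 302.6 mOsm/kg
Osmolar gap = measured − calculated = 302 − 302.6 = -0.6 mOsm/kg

-0.6 mOsm/kg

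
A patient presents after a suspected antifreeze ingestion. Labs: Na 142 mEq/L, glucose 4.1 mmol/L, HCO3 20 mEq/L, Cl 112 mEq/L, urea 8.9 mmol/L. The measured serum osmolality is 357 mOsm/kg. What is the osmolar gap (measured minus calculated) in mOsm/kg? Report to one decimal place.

60.0 mOsm/kg

Calculated osmolality = 2·Na + glucose + urea
= 2·142 + 4.1 + 8.9
= 284 + 4.10 + 8.90
= 297 mOsm/kg ≈ 297.0 mOsm/kg
Osmolar gap = measured − calculated = 357 − 297.0 = 60.0 mOsm/kg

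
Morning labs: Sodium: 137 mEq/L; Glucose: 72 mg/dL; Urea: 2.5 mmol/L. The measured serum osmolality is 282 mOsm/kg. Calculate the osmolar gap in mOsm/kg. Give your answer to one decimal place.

Calculated osmolality = 2·Na + glucose/18 + urea
= 2·137 + 72/18 + 2.5
= 274 + 4 + 2.50
= 280.5 mOsm/kg ≈ 280.5 mOsm/kg
Osmolar gap = measured − calculated = 282 − 280.5 = 1.5 mOsm/kg

1.5 mOsm/kg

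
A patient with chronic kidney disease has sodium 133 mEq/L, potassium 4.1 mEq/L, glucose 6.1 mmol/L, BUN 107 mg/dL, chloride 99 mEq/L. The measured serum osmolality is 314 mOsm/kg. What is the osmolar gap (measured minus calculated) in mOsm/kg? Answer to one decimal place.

Calculated osmolality = 2·Na + glucose + BUN/2.8
= 2·133 + 6.1 + 107/2.8
= 266 + 6.10 + 38.21
= 310.31 mOsm/kg ≈ 310.3 mOsm/kg
Osmolar gap = measured − calculated = 314 − 310.3 = 3.7 mOsm/kg

3.7 mOsm/kg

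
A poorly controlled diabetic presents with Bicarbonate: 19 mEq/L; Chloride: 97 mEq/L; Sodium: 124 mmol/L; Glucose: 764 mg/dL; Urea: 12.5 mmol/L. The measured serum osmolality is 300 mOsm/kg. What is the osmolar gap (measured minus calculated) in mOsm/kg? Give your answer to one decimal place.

Calculated osmolality = 2·Na + glucose/18 + urea
= 2·124 + 764/18 + 12.5
= 248 + 42.44 + 12.50
= 302.94 mOsm/kg ≈ 302.9 mOsm/kg
Osmolar gap = measured − calculated = 300 − 302.9 = -2.9 mOsm/kg

-2.9 mOsm/kg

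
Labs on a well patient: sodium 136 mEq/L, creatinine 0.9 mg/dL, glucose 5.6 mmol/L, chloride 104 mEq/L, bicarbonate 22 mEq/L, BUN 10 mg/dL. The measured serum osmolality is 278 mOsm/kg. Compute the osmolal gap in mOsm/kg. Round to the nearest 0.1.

Calculated osmolality = 2·Na + glucose + BUN/2.8
= 2·136 + 5.6 + 10/2.8
= 272 + 5.60 + 3.57
= 281.17 mOsm/kg ≈ 281.2 mOsm/kg
Osmolar gap = measured − calculated = 278 − 281.2 = -3.2 mOsm/kg

-3.2 mOsm/kg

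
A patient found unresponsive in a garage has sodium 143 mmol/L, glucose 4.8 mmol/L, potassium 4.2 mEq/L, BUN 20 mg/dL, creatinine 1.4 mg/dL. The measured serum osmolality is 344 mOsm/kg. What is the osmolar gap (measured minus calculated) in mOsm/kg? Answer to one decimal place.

Calculated osmolality = 2·Na + glucose + BUN/2.8
= 2·143 + 4.8 + 20/2.8
= 286 + 4.80 + 7.14
= 297.94 mOsm/kg ≈ 297.9 mOsm/kg
Osmolar gap = measured − calculated = 344 − 297.9 = 46.1 mOsm/kg

46.1 mOsm/kg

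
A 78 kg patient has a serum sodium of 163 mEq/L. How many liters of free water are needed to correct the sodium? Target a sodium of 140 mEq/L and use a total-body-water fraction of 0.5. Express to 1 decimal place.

6.4 L

TBW = 0.5 · 78 = 39 L
Free water deficit = TBW · (Na/140 − 1)
= 39 · (163/140 − 1)
= 39 · 0.1643
= 6.41 L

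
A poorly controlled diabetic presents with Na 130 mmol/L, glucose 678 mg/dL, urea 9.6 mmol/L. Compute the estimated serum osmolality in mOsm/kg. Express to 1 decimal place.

Calculated osmolality = 2·Na + glucose/18 + urea
= 2·130 + 678/18 + 9.6
= 260 + 37.67 + 9.60
= 307.27 mOsm/kg

307.3 mOsm/kg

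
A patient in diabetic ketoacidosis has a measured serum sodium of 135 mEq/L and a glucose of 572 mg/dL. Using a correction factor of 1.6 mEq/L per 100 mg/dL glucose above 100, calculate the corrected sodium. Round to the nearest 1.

143 mEq/L

Corrected Na = measured Na + 1.6 · (glucose − 100)/100
= 135 + 1.6 · (572 − 100)/100
= 135 + 7.6
= 142.6 mEq/L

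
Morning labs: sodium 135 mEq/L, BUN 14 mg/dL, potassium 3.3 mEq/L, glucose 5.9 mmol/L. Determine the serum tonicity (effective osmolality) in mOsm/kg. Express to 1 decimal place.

275.9 mOsm/kg

Effective osmolality excludes urea (freely permeant across cell membranes):
2·Na + glucose
= 2·135 + 5.9
= 270 + 5.9
= 275.9 mOsm/kg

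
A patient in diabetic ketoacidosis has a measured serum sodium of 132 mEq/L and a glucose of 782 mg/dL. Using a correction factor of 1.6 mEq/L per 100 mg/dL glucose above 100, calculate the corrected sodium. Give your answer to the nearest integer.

143 mEq/L

Corrected Na = measured Na + 1.6 · (glucose − 100)/100
= 132 + 1.6 · (782 − 100)/100
= 132 + 10.9
= 142.9 mEq/L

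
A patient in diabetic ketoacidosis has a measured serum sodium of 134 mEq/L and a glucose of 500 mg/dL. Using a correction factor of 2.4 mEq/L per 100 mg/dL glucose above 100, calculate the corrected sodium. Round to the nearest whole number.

Corrected Na = measured Na + 2.4 · (glucose − 100)/100
= 134 + 2.4 · (500 − 100)/100
= 134 + 9.6
= 143.6 mEq/L

144 mEq/L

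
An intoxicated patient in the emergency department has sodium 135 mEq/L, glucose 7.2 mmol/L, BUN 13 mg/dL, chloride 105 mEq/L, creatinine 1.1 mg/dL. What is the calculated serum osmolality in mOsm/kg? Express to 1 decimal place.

281.8 mOsm/kg

Calculated osmolality = 2·Na + glucose + BUN/2.8
= 2·135 + 7.2 + 13/2.8
= 270 + 7.20 + 4.64
= 281.84 mOsm/kg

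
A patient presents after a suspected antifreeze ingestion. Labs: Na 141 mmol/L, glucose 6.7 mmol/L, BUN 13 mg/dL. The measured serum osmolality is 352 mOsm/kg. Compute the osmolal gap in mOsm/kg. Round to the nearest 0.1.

58.7 mOsm/kg

Calculated osmolality = 2·Na + glucose + BUN/2.8
= 2·141 + 6.7 + 13/2.8
= 282 + 6.70 + 4.64
= 293.34 mOsm/kg ≈ 293.3 mOsm/kg
Osmolar gap = measured − calculated = 352 − 293.3 = 58.7 mOsm/kg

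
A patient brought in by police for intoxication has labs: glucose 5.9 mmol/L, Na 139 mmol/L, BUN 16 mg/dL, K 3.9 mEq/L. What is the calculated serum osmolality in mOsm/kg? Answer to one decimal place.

289.6 mOsm/kg

Calculated osmolality = 2·Na + glucose + BUN/2.8
= 2·139 + 5.9 + 16/2.8
= 278 + 5.90 + 5.71
= 289.61 mOsm/kg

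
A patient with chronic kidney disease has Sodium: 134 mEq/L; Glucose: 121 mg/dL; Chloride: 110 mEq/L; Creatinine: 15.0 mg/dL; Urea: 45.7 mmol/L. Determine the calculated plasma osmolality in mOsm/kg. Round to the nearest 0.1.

320.4 mOsm/kg

Calculated osmolality = 2·Na + glucose/18 + urea
= 2·134 + 121/18 + 45.7
= 268 + 6.72 + 45.70
= 320.42 mOsm/kg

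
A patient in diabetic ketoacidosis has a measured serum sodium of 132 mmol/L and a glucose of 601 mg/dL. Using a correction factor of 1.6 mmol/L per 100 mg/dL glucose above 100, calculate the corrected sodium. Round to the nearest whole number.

140 mmol/L

Corrected Na = measured Na + 1.6 · (glucose − 100)/100
= 132 + 1.6 · (601 − 100)/100
= 132 + 8
= 140 mmol/L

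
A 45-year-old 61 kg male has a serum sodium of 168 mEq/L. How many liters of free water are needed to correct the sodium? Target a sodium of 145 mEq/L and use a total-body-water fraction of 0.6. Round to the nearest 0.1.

5.8 L

TBW = 0.6 · 61 = 36.6 L
Free water deficit = TBW · (Na/145 − 1)
= 36.6 · (168/145 − 1)
= 36.6 · 0.1586
= 5.8 L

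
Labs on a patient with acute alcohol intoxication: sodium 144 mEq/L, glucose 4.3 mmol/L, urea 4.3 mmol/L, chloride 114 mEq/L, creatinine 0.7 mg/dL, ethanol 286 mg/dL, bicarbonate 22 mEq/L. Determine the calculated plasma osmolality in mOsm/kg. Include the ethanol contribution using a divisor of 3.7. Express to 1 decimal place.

Calculated osmolality = 2·Na + glucose + urea + ethanol/3.7
= 2·144 + 4.3 + 4.3 + 286/3.7
= 288 + 4.30 + 4.30 + 77.30
= 373.9 mOsm/kg

373.9 mOsm/kg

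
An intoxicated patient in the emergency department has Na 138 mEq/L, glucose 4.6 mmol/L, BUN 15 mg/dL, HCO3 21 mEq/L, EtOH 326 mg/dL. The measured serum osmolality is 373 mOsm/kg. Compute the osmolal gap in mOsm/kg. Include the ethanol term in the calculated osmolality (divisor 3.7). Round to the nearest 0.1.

-1.1 mOsm/kg

Calculated osmolality = 2·Na + glucose + BUN/2.8 + ethanol/3.7
= 2·138 + 4.6 + 15/2.8 + 326/3.7
= 276 + 4.60 + 5.36 + 88.11
= 374.07 mOsm/kg ≈ 374.1 mOsm/kg
Osmolar gap = measured − calculated = 373 − 374.1 = -1.1 mOsm/kg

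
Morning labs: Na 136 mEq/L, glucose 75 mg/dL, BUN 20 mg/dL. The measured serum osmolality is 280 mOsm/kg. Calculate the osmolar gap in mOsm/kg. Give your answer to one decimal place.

-3.3 mOsm/kg

Calculated osmolality = 2·Na + glucose/18 + BUN/2.8
= 2·136 + 75/18 + 20/2.8
= 272 + 4.17 + 7.14
= 283.31 mOsm/kg ≈ 283.3 mOsm/kg
Osmolar gap = measured − calculated = 280 − 283.3 = -3.3 mOsm/kg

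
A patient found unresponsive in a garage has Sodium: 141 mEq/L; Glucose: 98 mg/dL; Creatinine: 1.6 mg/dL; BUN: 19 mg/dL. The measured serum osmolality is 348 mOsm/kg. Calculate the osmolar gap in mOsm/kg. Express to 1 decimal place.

Calculated osmolality = 2·Na + glucose/18 + BUN/2.8
= 2·141 + 98/18 + 19/2.8
= 282 + 5.44 + 6.79
= 294.23 mOsm/kg ≈ 294.2 mOsm/kg
Osmolar gap = measured − calculated = 348 − 294.2 = 53.8 mOsm/kg

53.8 mOsm/kg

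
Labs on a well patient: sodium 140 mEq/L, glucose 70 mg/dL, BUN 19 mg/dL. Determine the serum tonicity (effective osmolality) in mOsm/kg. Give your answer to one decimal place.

Effective osmolality excludes urea (freely permeant across cell membranes):
2·Na + glucose/18
= 2·140 + 70/18
= 280 + 3.89
= 283.89 mOsm/kg

283.9 mOsm/kg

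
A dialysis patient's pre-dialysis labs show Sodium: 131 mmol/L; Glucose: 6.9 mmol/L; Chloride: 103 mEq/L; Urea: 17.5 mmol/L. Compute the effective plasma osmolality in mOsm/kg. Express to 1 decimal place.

Effective osmolality excludes urea (freely permeant across cell membranes):
2·Na + glucose
= 2·131 + 6.9
= 262 + 6.9
= 268.9 mOsm/kg

268.9 mOsm/kg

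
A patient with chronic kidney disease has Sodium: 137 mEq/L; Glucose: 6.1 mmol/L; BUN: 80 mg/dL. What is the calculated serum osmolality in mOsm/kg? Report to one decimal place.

308.7 mOsm/kg

Calculated osmolality = 2·Na + glucose + BUN/2.8
= 2·137 + 6.1 + 80/2.8
= 274 + 6.10 + 28.57
= 308.67 mOsm/kg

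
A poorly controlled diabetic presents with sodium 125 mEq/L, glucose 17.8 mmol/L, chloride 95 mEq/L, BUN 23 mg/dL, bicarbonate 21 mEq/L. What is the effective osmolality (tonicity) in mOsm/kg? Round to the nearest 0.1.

Effective osmolality excludes urea (freely permeant across cell membranes):
2·Na + glucose
= 2·125 + 17.8
= 250 + 17.8
= 267.8 mOsm/kg

267.8 mOsm/kg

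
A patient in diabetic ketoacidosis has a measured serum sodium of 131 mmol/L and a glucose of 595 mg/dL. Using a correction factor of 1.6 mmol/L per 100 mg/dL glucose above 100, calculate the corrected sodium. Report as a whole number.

139 mmol/L

Corrected Na = measured Na + 1.6 · (glucose − 100)/100
= 131 + 1.6 · (595 − 100)/100
= 131 + 7.9
= 138.9 mmol/L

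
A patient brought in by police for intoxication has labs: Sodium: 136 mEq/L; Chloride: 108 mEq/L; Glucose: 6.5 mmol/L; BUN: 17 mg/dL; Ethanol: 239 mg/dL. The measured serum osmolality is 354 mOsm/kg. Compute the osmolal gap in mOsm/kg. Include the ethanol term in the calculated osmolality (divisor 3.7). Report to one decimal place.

Calculated osmolality = 2·Na + glucose + BUN/2.8 + ethanol/3.7
= 2·136 + 6.5 + 17/2.8 + 239/3.7
= 272 + 6.50 + 6.07 + 64.59
= 349.16 mOsm/kg ≈ 349.2 mOsm/kg
Osmolar gap = measured − calculated = 354 − 349.2 = 4.8 mOsm/kg

4.8 mOsm/kg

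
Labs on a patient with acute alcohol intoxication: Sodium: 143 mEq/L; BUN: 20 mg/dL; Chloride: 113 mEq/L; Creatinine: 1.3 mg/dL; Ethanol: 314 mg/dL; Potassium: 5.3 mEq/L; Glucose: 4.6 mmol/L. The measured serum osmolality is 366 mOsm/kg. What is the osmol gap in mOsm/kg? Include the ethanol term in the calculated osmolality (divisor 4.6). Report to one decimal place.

0.0 mOsm/kg

Calculated osmolality = 2·Na + glucose + BUN/2.8 + ethanol/4.6
= 2·143 + 4.6 + 20/2.8 + 314/4.6
= 286 + 4.60 + 7.14 + 68.26
= 366 mOsm/kg ≈ 366.0 mOsm/kg
Osmolar gap = measured − calculated = 366 − 366.0 = 0.0 mOsm/kg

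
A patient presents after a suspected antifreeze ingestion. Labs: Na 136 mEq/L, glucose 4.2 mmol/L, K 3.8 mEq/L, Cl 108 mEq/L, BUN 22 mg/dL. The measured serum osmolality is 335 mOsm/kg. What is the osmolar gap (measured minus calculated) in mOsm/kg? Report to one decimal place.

50.9 mOsm/kg

Calculated osmolality = 2·Na + glucose + BUN/2.8
= 2·136 + 4.2 + 22/2.8
= 272 + 4.20 + 7.86
= 284.06 mOsm/kg ≈ 284.1 mOsm/kg
Osmolar gap = measured − calculated = 335 − 284.1 = 50.9 mOsm/kg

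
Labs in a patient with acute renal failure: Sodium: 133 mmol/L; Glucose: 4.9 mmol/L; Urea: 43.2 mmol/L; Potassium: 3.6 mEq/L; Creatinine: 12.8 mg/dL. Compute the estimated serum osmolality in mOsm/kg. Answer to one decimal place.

Calculated osmolality = 2·Na + glucose + urea
= 2·133 + 4.9 + 43.2
= 266 + 4.90 + 43.20
= 314.1 mOsm/kg

314.1 mOsm/kg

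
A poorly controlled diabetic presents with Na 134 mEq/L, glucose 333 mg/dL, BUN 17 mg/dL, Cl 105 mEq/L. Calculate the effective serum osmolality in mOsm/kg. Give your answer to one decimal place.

Effective osmolality excludes urea (freely permeant across cell membranes):
2·Na + glucose/18
= 2·134 + 333/18
= 268 + 18.5
= 286.5 mOsm/kg

286.5 mOsm/kg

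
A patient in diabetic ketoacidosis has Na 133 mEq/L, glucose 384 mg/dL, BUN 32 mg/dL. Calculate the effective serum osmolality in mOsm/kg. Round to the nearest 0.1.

Effective osmolality excludes urea (freely permeant across cell membranes):
2·Na + glucose/18
= 2·133 + 384/18
= 266 + 21.33
= 287.33 mOsm/kg

287.3 mOsm/kg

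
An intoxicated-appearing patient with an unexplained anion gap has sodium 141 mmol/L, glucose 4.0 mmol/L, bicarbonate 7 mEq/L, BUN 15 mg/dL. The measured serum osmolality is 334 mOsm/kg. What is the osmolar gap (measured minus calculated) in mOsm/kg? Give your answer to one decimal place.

42.6 mOsm/kg

Calculated osmolality = 2·Na + glucose + BUN/2.8
= 2·141 + 4 + 15/2.8
= 282 + 4 + 5.36
= 291.36 mOsm/kg ≈ 291.4 mOsm/kg
Osmolar gap = measured − calculated = 334 − 291.4 = 42.6 mOsm/kg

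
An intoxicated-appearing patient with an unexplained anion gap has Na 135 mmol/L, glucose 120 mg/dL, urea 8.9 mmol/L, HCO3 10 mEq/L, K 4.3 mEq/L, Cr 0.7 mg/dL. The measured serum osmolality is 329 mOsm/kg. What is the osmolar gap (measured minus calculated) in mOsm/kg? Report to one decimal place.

Calculated osmolality = 2·Na + glucose/18 + urea
= 2·135 + 120/18 + 8.9
= 270 + 6.67 + 8.90
= 285.57 mOsm/kg ≈ 285.6 mOsm/kg
Osmolar gap = measured − calculated = 329 − 285.6 = 43.4 mOsm/kg

43.4 mOsm/kg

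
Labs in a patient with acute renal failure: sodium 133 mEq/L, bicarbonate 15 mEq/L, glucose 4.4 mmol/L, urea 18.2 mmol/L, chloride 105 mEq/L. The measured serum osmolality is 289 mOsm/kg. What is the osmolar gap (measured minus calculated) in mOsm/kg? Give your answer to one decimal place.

Calculated osmolality = 2·Na + glucose + urea
= 2·133 + 4.4 + 18.2
= 266 + 4.40 + 18.20
= 288.6 mOsm/kg ≈ 288.6 mOsm/kg
Osmolar gap = measured − calculated = 289 − 288.6 = 0.4 mOsm/kg

0.4 mOsm/kg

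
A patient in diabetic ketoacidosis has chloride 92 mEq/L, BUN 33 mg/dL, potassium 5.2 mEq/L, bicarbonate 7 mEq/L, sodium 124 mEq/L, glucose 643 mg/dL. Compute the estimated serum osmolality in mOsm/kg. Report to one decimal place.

Calculated osmolality = 2·Na + glucose/18 + BUN/2.8
= 2·124 + 643/18 + 33/2.8
= 248 + 35.72 + 11.79
= 295.51 mOsm/kg

295.5 mOsm/kg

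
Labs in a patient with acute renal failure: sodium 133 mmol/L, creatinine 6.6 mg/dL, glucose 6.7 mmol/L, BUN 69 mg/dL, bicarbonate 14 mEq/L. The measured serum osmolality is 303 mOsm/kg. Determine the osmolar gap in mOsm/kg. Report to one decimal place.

5.7 mOsm/kg

Calculated osmolality = 2·Na + glucose + BUN/2.8
= 2·133 + 6.7 + 69/2.8
= 266 + 6.70 + 24.64
= 297.34 mOsm/kg ≈ 297.3 mOsm/kg
Osmolar gap = measured − calculated = 303 − 297.3 = 5.7 mOsm/kg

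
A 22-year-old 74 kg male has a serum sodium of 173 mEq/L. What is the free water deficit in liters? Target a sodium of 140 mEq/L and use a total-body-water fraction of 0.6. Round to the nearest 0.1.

TBW = 0.6 · 74 = 44.4 L
Free water deficit = TBW · (Na/140 − 1)
= 44.4 · (173/140 − 1)
= 44.4 · 0.2357
= 10.47 L

10.5 L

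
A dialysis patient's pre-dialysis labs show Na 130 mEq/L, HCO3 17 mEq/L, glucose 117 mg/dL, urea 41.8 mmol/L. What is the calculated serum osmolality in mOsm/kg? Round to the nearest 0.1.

308.3 mOsm/kg

Calculated osmolality = 2·Na + glucose/18 + urea
= 2·130 + 117/18 + 41.8
= 260 + 6.50 + 41.80
= 308.3 mOsm/kg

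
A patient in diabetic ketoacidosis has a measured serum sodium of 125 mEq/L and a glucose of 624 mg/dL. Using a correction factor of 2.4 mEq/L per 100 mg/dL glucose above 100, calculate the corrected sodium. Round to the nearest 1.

138 mEq/L

Corrected Na = measured Na + 2.4 · (glucose − 100)/100
= 125 + 2.4 · (624 − 100)/100
= 125 + 12.6
= 137.6 mEq/L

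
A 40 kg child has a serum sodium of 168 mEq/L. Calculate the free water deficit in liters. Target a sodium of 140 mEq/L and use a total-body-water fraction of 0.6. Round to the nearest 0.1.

TBW = 0.6 · 40 = 24 L
Free water deficit = TBW · (Na/140 − 1)
= 24 · (168/140 − 1)
= 24 · 0.2
= 4.8 L

4.8 L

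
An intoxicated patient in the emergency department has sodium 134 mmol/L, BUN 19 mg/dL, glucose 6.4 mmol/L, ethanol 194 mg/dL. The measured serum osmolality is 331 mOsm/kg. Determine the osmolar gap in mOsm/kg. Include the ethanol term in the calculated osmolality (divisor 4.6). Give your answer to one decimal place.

7.6 mOsm/kg

Calculated osmolality = 2·Na + glucose + BUN/2.8 + ethanol/4.6
= 2·134 + 6.4 + 19/2.8 + 194/4.6
= 268 + 6.40 + 6.79 + 42.17
= 323.36 mOsm/kg ≈ 323.4 mOsm/kg
Osmolar gap = measured − calculated = 331 − 323.4 = 7.6 mOsm/kg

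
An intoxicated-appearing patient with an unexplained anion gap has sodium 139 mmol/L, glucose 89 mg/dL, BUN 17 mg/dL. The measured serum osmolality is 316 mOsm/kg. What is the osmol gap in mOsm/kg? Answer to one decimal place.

27.0 mOsm/kg

Calculated osmolality = 2·Na + glucose/18 + BUN/2.8
= 2·139 + 89/18 + 17/2.8
= 278 + 4.94 + 6.07
= 289.01 mOsm/kg ≈ 289.0 mOsm/kg
Osmolar gap = measured − calculated = 316 − 289.0 = 27.0 mOsm/kg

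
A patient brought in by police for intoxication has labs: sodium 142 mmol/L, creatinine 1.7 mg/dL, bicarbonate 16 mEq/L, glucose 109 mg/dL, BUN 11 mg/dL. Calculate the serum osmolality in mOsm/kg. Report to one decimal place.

Calculated osmolality = 2·Na + glucose/18 + BUN/2.8
= 2·142 + 109/18 + 11/2.8
= 284 + 6.06 + 3.93
= 293.99 mOsm/kg

294.0 mOsm/kg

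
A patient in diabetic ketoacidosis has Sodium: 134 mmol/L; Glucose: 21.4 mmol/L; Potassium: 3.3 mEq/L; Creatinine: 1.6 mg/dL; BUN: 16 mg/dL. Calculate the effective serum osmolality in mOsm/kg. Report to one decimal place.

Effective osmolality excludes urea (freely permeant across cell membranes):
2·Na + glucose
= 2·134 + 21.4
= 268 + 21.4
= 289.4 mOsm/kg

289.4 mOsm/kg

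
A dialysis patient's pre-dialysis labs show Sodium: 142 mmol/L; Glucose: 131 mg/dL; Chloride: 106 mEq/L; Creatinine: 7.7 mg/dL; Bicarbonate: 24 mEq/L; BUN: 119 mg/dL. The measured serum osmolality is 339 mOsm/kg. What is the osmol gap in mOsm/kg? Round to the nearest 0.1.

Calculated osmolality = 2·Na + glucose/18 + BUN/2.8
= 2·142 + 131/18 + 119/2.8
= 284 + 7.28 + 42.50
= 333.78 mOsm/kg ≈ 333.8 mOsm/kg
Osmolar gap = measured − calculated = 339 − 333.8 = 5.2 mOsm/kg

5.2 mOsm/kg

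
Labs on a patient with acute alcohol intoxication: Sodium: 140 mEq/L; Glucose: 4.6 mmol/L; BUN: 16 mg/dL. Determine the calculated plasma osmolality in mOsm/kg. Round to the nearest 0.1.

290.3 mOsm/kg

Calculated osmolality = 2·Na + glucose + BUN/2.8
= 2·140 + 4.6 + 16/2.8
= 280 + 4.60 + 5.71
= 290.31 mOsm/kg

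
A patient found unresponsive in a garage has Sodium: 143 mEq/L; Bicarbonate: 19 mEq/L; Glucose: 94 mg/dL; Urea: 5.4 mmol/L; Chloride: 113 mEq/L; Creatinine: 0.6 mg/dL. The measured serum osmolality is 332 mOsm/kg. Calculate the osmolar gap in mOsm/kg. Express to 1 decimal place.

35.4 mOsm/kg

Calculated osmolality = 2·Na + glucose/18 + urea
= 2·143 + 94/18 + 5.4
= 286 + 5.22 + 5.40
= 296.62 mOsm/kg ≈ 296.6 mOsm/kg
Osmolar gap = measured − calculated = 332 − 296.6 = 35.4 mOsm/kg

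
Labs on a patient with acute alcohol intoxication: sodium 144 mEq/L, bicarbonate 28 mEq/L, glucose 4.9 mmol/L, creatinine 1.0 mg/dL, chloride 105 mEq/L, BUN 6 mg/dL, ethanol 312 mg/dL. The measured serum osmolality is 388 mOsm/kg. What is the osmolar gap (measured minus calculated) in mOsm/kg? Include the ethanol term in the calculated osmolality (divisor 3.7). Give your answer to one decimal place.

8.6 mOsm/kg

Calculated osmolality = 2·Na + glucose + BUN/2.8 + ethanol/3.7
= 2·144 + 4.9 + 6/2.8 + 312/3.7
= 288 + 4.90 + 2.14 + 84.32
= 379.36 mOsm/kg ≈ 379.4 mOsm/kg
Osmolar gap = measured − calculated = 388 − 379.4 = 8.6 mOsm/kg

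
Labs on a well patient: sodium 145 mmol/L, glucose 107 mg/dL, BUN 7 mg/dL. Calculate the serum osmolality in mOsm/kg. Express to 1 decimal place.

298.4 mOsm/kg

Calculated osmolality = 2·Na + glucose/18 + BUN/2.8
= 2·145 + 107/18 + 7/2.8
= 290 + 5.94 + 2.50
= 298.44 mOsm/kg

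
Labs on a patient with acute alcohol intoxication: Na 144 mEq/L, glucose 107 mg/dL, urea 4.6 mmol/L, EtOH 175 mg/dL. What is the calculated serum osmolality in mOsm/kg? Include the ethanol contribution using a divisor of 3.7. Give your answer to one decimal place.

Calculated osmolality = 2·Na + glucose/18 + urea + ethanol/3.7
= 2·144 + 107/18 + 4.6 + 175/3.7
= 288 + 5.94 + 4.60 + 47.30
= 345.84 mOsm/kg

345.8 mOsm/kg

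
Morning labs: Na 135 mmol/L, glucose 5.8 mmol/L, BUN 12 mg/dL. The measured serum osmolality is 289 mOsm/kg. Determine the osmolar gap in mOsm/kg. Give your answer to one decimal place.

8.9 mOsm/kg

Calculated osmolality = 2·Na + glucose + BUN/2.8
= 2·135 + 5.8 + 12/2.8
= 270 + 5.80 + 4.29
= 280.09 mOsm/kg ≈ 280.1 mOsm/kg
Osmolar gap = measured − calculated = 289 − 280.1 = 8.9 mOsm/kg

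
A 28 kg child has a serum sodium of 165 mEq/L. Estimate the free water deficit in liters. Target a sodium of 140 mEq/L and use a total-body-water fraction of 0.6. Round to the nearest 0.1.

TBW = 0.6 · 28 = 16.8 L
Free water deficit = TBW · (Na/140 − 1)
= 16.8 · (165/140 − 1)
= 16.8 · 0.1786
= 3 L

3.0 L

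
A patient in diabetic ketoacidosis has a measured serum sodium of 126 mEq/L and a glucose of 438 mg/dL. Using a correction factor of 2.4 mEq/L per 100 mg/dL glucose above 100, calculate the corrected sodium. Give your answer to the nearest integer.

134 mEq/L

Corrected Na = measured Na + 2.4 · (glucose − 100)/100
= 126 + 2.4 · (438 − 100)/100
= 126 + 8.1
= 134.1 mEq/L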